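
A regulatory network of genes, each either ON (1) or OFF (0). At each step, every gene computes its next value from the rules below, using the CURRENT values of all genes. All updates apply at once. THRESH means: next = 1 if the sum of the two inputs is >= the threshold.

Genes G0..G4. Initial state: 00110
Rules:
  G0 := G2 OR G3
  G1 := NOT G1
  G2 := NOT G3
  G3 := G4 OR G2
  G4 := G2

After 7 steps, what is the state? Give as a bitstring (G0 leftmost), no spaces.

Step 1: G0=G2|G3=1|1=1 G1=NOT G1=NOT 0=1 G2=NOT G3=NOT 1=0 G3=G4|G2=0|1=1 G4=G2=1 -> 11011
Step 2: G0=G2|G3=0|1=1 G1=NOT G1=NOT 1=0 G2=NOT G3=NOT 1=0 G3=G4|G2=1|0=1 G4=G2=0 -> 10010
Step 3: G0=G2|G3=0|1=1 G1=NOT G1=NOT 0=1 G2=NOT G3=NOT 1=0 G3=G4|G2=0|0=0 G4=G2=0 -> 11000
Step 4: G0=G2|G3=0|0=0 G1=NOT G1=NOT 1=0 G2=NOT G3=NOT 0=1 G3=G4|G2=0|0=0 G4=G2=0 -> 00100
Step 5: G0=G2|G3=1|0=1 G1=NOT G1=NOT 0=1 G2=NOT G3=NOT 0=1 G3=G4|G2=0|1=1 G4=G2=1 -> 11111
Step 6: G0=G2|G3=1|1=1 G1=NOT G1=NOT 1=0 G2=NOT G3=NOT 1=0 G3=G4|G2=1|1=1 G4=G2=1 -> 10011
Step 7: G0=G2|G3=0|1=1 G1=NOT G1=NOT 0=1 G2=NOT G3=NOT 1=0 G3=G4|G2=1|0=1 G4=G2=0 -> 11010

11010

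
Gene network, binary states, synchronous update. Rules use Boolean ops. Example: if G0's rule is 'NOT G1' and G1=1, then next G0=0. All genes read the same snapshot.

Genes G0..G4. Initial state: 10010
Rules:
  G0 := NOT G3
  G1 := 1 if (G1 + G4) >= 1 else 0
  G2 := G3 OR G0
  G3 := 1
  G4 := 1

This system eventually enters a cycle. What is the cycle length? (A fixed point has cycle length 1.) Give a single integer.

Step 0: 10010
Step 1: G0=NOT G3=NOT 1=0 G1=(0+0>=1)=0 G2=G3|G0=1|1=1 G3=1(const) G4=1(const) -> 00111
Step 2: G0=NOT G3=NOT 1=0 G1=(0+1>=1)=1 G2=G3|G0=1|0=1 G3=1(const) G4=1(const) -> 01111
Step 3: G0=NOT G3=NOT 1=0 G1=(1+1>=1)=1 G2=G3|G0=1|0=1 G3=1(const) G4=1(const) -> 01111
State from step 3 equals state from step 2 -> cycle length 1

Answer: 1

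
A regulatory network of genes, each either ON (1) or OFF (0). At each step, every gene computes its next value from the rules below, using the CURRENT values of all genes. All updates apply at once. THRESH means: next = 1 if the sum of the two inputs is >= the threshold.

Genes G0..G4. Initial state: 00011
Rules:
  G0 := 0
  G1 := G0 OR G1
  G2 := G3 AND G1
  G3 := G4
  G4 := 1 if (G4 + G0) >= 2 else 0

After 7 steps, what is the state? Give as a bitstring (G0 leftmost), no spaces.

Step 1: G0=0(const) G1=G0|G1=0|0=0 G2=G3&G1=1&0=0 G3=G4=1 G4=(1+0>=2)=0 -> 00010
Step 2: G0=0(const) G1=G0|G1=0|0=0 G2=G3&G1=1&0=0 G3=G4=0 G4=(0+0>=2)=0 -> 00000
Step 3: G0=0(const) G1=G0|G1=0|0=0 G2=G3&G1=0&0=0 G3=G4=0 G4=(0+0>=2)=0 -> 00000
Step 4: G0=0(const) G1=G0|G1=0|0=0 G2=G3&G1=0&0=0 G3=G4=0 G4=(0+0>=2)=0 -> 00000
Step 5: G0=0(const) G1=G0|G1=0|0=0 G2=G3&G1=0&0=0 G3=G4=0 G4=(0+0>=2)=0 -> 00000
Step 6: G0=0(const) G1=G0|G1=0|0=0 G2=G3&G1=0&0=0 G3=G4=0 G4=(0+0>=2)=0 -> 00000
Step 7: G0=0(const) G1=G0|G1=0|0=0 G2=G3&G1=0&0=0 G3=G4=0 G4=(0+0>=2)=0 -> 00000

00000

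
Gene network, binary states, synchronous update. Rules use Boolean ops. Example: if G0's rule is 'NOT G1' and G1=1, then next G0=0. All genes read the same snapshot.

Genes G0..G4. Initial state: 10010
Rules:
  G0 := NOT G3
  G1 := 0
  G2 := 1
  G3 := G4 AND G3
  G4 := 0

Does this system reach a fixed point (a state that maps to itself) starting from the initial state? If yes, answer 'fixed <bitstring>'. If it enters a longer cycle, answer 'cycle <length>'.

Step 0: 10010
Step 1: G0=NOT G3=NOT 1=0 G1=0(const) G2=1(const) G3=G4&G3=0&1=0 G4=0(const) -> 00100
Step 2: G0=NOT G3=NOT 0=1 G1=0(const) G2=1(const) G3=G4&G3=0&0=0 G4=0(const) -> 10100
Step 3: G0=NOT G3=NOT 0=1 G1=0(const) G2=1(const) G3=G4&G3=0&0=0 G4=0(const) -> 10100
Fixed point reached at step 2: 10100

Answer: fixed 10100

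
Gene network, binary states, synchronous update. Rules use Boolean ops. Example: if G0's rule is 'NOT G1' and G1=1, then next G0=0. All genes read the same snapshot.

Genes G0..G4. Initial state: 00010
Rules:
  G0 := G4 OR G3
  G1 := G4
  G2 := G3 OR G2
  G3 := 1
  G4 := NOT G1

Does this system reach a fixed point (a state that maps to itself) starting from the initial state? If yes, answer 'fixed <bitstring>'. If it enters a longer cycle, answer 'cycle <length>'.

Step 0: 00010
Step 1: G0=G4|G3=0|1=1 G1=G4=0 G2=G3|G2=1|0=1 G3=1(const) G4=NOT G1=NOT 0=1 -> 10111
Step 2: G0=G4|G3=1|1=1 G1=G4=1 G2=G3|G2=1|1=1 G3=1(const) G4=NOT G1=NOT 0=1 -> 11111
Step 3: G0=G4|G3=1|1=1 G1=G4=1 G2=G3|G2=1|1=1 G3=1(const) G4=NOT G1=NOT 1=0 -> 11110
Step 4: G0=G4|G3=0|1=1 G1=G4=0 G2=G3|G2=1|1=1 G3=1(const) G4=NOT G1=NOT 1=0 -> 10110
Step 5: G0=G4|G3=0|1=1 G1=G4=0 G2=G3|G2=1|1=1 G3=1(const) G4=NOT G1=NOT 0=1 -> 10111
Cycle of length 4 starting at step 1 -> no fixed point

Answer: cycle 4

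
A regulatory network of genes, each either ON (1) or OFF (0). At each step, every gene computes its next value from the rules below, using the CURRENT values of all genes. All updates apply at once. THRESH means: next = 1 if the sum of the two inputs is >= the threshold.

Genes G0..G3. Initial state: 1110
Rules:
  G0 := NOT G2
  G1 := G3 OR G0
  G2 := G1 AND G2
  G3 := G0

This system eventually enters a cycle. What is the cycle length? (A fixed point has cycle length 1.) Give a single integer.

Answer: 1

Derivation:
Step 0: 1110
Step 1: G0=NOT G2=NOT 1=0 G1=G3|G0=0|1=1 G2=G1&G2=1&1=1 G3=G0=1 -> 0111
Step 2: G0=NOT G2=NOT 1=0 G1=G3|G0=1|0=1 G2=G1&G2=1&1=1 G3=G0=0 -> 0110
Step 3: G0=NOT G2=NOT 1=0 G1=G3|G0=0|0=0 G2=G1&G2=1&1=1 G3=G0=0 -> 0010
Step 4: G0=NOT G2=NOT 1=0 G1=G3|G0=0|0=0 G2=G1&G2=0&1=0 G3=G0=0 -> 0000
Step 5: G0=NOT G2=NOT 0=1 G1=G3|G0=0|0=0 G2=G1&G2=0&0=0 G3=G0=0 -> 1000
Step 6: G0=NOT G2=NOT 0=1 G1=G3|G0=0|1=1 G2=G1&G2=0&0=0 G3=G0=1 -> 1101
Step 7: G0=NOT G2=NOT 0=1 G1=G3|G0=1|1=1 G2=G1&G2=1&0=0 G3=G0=1 -> 1101
State from step 7 equals state from step 6 -> cycle length 1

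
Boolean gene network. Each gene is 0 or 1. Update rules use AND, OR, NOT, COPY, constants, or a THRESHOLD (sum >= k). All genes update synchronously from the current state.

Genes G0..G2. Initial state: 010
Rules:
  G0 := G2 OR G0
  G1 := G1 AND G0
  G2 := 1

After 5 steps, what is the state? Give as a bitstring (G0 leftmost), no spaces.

Step 1: G0=G2|G0=0|0=0 G1=G1&G0=1&0=0 G2=1(const) -> 001
Step 2: G0=G2|G0=1|0=1 G1=G1&G0=0&0=0 G2=1(const) -> 101
Step 3: G0=G2|G0=1|1=1 G1=G1&G0=0&1=0 G2=1(const) -> 101
Step 4: G0=G2|G0=1|1=1 G1=G1&G0=0&1=0 G2=1(const) -> 101
Step 5: G0=G2|G0=1|1=1 G1=G1&G0=0&1=0 G2=1(const) -> 101

101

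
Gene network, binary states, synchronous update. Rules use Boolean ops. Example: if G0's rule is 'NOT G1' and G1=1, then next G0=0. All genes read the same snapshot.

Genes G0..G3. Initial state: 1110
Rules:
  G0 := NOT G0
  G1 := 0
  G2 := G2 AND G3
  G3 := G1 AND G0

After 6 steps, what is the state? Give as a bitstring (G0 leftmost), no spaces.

Step 1: G0=NOT G0=NOT 1=0 G1=0(const) G2=G2&G3=1&0=0 G3=G1&G0=1&1=1 -> 0001
Step 2: G0=NOT G0=NOT 0=1 G1=0(const) G2=G2&G3=0&1=0 G3=G1&G0=0&0=0 -> 1000
Step 3: G0=NOT G0=NOT 1=0 G1=0(const) G2=G2&G3=0&0=0 G3=G1&G0=0&1=0 -> 0000
Step 4: G0=NOT G0=NOT 0=1 G1=0(const) G2=G2&G3=0&0=0 G3=G1&G0=0&0=0 -> 1000
Step 5: G0=NOT G0=NOT 1=0 G1=0(const) G2=G2&G3=0&0=0 G3=G1&G0=0&1=0 -> 0000
Step 6: G0=NOT G0=NOT 0=1 G1=0(const) G2=G2&G3=0&0=0 G3=G1&G0=0&0=0 -> 1000

1000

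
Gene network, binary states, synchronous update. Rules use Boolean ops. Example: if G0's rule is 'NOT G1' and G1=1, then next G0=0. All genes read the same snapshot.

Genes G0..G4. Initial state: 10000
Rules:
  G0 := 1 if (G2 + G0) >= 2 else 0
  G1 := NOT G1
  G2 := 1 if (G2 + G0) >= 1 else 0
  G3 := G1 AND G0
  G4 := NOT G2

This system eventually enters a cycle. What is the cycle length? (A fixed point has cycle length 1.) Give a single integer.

Step 0: 10000
Step 1: G0=(0+1>=2)=0 G1=NOT G1=NOT 0=1 G2=(0+1>=1)=1 G3=G1&G0=0&1=0 G4=NOT G2=NOT 0=1 -> 01101
Step 2: G0=(1+0>=2)=0 G1=NOT G1=NOT 1=0 G2=(1+0>=1)=1 G3=G1&G0=1&0=0 G4=NOT G2=NOT 1=0 -> 00100
Step 3: G0=(1+0>=2)=0 G1=NOT G1=NOT 0=1 G2=(1+0>=1)=1 G3=G1&G0=0&0=0 G4=NOT G2=NOT 1=0 -> 01100
Step 4: G0=(1+0>=2)=0 G1=NOT G1=NOT 1=0 G2=(1+0>=1)=1 G3=G1&G0=1&0=0 G4=NOT G2=NOT 1=0 -> 00100
State from step 4 equals state from step 2 -> cycle length 2

Answer: 2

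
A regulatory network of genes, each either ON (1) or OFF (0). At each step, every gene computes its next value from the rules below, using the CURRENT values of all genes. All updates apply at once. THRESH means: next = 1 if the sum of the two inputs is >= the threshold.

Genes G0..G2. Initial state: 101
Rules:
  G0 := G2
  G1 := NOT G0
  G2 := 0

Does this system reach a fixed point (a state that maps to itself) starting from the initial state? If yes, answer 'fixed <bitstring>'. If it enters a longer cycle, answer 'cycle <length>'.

Answer: fixed 010

Derivation:
Step 0: 101
Step 1: G0=G2=1 G1=NOT G0=NOT 1=0 G2=0(const) -> 100
Step 2: G0=G2=0 G1=NOT G0=NOT 1=0 G2=0(const) -> 000
Step 3: G0=G2=0 G1=NOT G0=NOT 0=1 G2=0(const) -> 010
Step 4: G0=G2=0 G1=NOT G0=NOT 0=1 G2=0(const) -> 010
Fixed point reached at step 3: 010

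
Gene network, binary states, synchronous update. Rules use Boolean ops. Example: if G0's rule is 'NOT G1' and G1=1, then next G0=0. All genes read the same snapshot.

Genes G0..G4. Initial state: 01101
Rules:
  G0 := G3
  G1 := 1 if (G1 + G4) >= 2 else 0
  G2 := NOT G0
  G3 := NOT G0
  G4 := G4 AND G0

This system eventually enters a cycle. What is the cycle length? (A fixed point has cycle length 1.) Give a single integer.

Step 0: 01101
Step 1: G0=G3=0 G1=(1+1>=2)=1 G2=NOT G0=NOT 0=1 G3=NOT G0=NOT 0=1 G4=G4&G0=1&0=0 -> 01110
Step 2: G0=G3=1 G1=(1+0>=2)=0 G2=NOT G0=NOT 0=1 G3=NOT G0=NOT 0=1 G4=G4&G0=0&0=0 -> 10110
Step 3: G0=G3=1 G1=(0+0>=2)=0 G2=NOT G0=NOT 1=0 G3=NOT G0=NOT 1=0 G4=G4&G0=0&1=0 -> 10000
Step 4: G0=G3=0 G1=(0+0>=2)=0 G2=NOT G0=NOT 1=0 G3=NOT G0=NOT 1=0 G4=G4&G0=0&1=0 -> 00000
Step 5: G0=G3=0 G1=(0+0>=2)=0 G2=NOT G0=NOT 0=1 G3=NOT G0=NOT 0=1 G4=G4&G0=0&0=0 -> 00110
Step 6: G0=G3=1 G1=(0+0>=2)=0 G2=NOT G0=NOT 0=1 G3=NOT G0=NOT 0=1 G4=G4&G0=0&0=0 -> 10110
State from step 6 equals state from step 2 -> cycle length 4

Answer: 4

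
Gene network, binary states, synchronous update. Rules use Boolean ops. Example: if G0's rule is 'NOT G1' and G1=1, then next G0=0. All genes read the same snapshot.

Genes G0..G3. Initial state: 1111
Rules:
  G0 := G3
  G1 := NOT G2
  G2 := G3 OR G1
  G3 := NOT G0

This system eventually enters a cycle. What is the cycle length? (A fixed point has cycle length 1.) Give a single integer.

Answer: 4

Derivation:
Step 0: 1111
Step 1: G0=G3=1 G1=NOT G2=NOT 1=0 G2=G3|G1=1|1=1 G3=NOT G0=NOT 1=0 -> 1010
Step 2: G0=G3=0 G1=NOT G2=NOT 1=0 G2=G3|G1=0|0=0 G3=NOT G0=NOT 1=0 -> 0000
Step 3: G0=G3=0 G1=NOT G2=NOT 0=1 G2=G3|G1=0|0=0 G3=NOT G0=NOT 0=1 -> 0101
Step 4: G0=G3=1 G1=NOT G2=NOT 0=1 G2=G3|G1=1|1=1 G3=NOT G0=NOT 0=1 -> 1111
State from step 4 equals state from step 0 -> cycle length 4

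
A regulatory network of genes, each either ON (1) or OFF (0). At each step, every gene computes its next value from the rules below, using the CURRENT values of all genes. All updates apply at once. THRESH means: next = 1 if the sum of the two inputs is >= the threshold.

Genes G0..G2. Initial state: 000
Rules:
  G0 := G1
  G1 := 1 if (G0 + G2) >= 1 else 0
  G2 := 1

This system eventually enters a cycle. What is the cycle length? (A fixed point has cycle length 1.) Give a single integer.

Step 0: 000
Step 1: G0=G1=0 G1=(0+0>=1)=0 G2=1(const) -> 001
Step 2: G0=G1=0 G1=(0+1>=1)=1 G2=1(const) -> 011
Step 3: G0=G1=1 G1=(0+1>=1)=1 G2=1(const) -> 111
Step 4: G0=G1=1 G1=(1+1>=1)=1 G2=1(const) -> 111
State from step 4 equals state from step 3 -> cycle length 1

Answer: 1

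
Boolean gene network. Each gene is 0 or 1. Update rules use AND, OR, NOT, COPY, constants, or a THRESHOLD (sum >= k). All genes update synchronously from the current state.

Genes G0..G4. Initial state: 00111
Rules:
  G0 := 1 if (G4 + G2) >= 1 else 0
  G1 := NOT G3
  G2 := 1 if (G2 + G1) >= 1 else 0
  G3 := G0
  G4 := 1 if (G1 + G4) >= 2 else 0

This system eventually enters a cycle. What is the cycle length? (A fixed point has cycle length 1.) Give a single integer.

Answer: 1

Derivation:
Step 0: 00111
Step 1: G0=(1+1>=1)=1 G1=NOT G3=NOT 1=0 G2=(1+0>=1)=1 G3=G0=0 G4=(0+1>=2)=0 -> 10100
Step 2: G0=(0+1>=1)=1 G1=NOT G3=NOT 0=1 G2=(1+0>=1)=1 G3=G0=1 G4=(0+0>=2)=0 -> 11110
Step 3: G0=(0+1>=1)=1 G1=NOT G3=NOT 1=0 G2=(1+1>=1)=1 G3=G0=1 G4=(1+0>=2)=0 -> 10110
Step 4: G0=(0+1>=1)=1 G1=NOT G3=NOT 1=0 G2=(1+0>=1)=1 G3=G0=1 G4=(0+0>=2)=0 -> 10110
State from step 4 equals state from step 3 -> cycle length 1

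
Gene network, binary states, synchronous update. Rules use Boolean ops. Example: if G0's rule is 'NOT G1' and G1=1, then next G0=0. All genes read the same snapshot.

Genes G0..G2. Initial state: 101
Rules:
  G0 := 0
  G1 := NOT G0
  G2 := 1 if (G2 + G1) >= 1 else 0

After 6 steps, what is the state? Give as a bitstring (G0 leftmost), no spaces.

Step 1: G0=0(const) G1=NOT G0=NOT 1=0 G2=(1+0>=1)=1 -> 001
Step 2: G0=0(const) G1=NOT G0=NOT 0=1 G2=(1+0>=1)=1 -> 011
Step 3: G0=0(const) G1=NOT G0=NOT 0=1 G2=(1+1>=1)=1 -> 011
Step 4: G0=0(const) G1=NOT G0=NOT 0=1 G2=(1+1>=1)=1 -> 011
Step 5: G0=0(const) G1=NOT G0=NOT 0=1 G2=(1+1>=1)=1 -> 011
Step 6: G0=0(const) G1=NOT G0=NOT 0=1 G2=(1+1>=1)=1 -> 011

011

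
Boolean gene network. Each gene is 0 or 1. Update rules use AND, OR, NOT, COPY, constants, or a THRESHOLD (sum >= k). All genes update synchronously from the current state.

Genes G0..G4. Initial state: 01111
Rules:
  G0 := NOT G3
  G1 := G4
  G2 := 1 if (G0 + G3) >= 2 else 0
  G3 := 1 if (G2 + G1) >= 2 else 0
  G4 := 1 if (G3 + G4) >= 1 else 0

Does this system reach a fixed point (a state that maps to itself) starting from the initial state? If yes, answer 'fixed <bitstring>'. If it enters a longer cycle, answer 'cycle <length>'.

Answer: fixed 11001

Derivation:
Step 0: 01111
Step 1: G0=NOT G3=NOT 1=0 G1=G4=1 G2=(0+1>=2)=0 G3=(1+1>=2)=1 G4=(1+1>=1)=1 -> 01011
Step 2: G0=NOT G3=NOT 1=0 G1=G4=1 G2=(0+1>=2)=0 G3=(0+1>=2)=0 G4=(1+1>=1)=1 -> 01001
Step 3: G0=NOT G3=NOT 0=1 G1=G4=1 G2=(0+0>=2)=0 G3=(0+1>=2)=0 G4=(0+1>=1)=1 -> 11001
Step 4: G0=NOT G3=NOT 0=1 G1=G4=1 G2=(1+0>=2)=0 G3=(0+1>=2)=0 G4=(0+1>=1)=1 -> 11001
Fixed point reached at step 3: 11001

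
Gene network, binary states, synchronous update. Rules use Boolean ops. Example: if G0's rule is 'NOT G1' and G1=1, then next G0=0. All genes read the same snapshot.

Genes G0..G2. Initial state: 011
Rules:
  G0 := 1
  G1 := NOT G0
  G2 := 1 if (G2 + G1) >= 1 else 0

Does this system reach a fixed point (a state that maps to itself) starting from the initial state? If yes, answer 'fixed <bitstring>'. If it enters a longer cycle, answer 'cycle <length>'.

Answer: fixed 101

Derivation:
Step 0: 011
Step 1: G0=1(const) G1=NOT G0=NOT 0=1 G2=(1+1>=1)=1 -> 111
Step 2: G0=1(const) G1=NOT G0=NOT 1=0 G2=(1+1>=1)=1 -> 101
Step 3: G0=1(const) G1=NOT G0=NOT 1=0 G2=(1+0>=1)=1 -> 101
Fixed point reached at step 2: 101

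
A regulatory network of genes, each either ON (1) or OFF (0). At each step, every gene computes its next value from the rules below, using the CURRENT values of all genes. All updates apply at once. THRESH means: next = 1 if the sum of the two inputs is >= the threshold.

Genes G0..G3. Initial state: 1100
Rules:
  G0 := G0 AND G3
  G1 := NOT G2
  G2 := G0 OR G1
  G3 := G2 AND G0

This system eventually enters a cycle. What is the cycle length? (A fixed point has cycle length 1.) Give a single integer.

Answer: 4

Derivation:
Step 0: 1100
Step 1: G0=G0&G3=1&0=0 G1=NOT G2=NOT 0=1 G2=G0|G1=1|1=1 G3=G2&G0=0&1=0 -> 0110
Step 2: G0=G0&G3=0&0=0 G1=NOT G2=NOT 1=0 G2=G0|G1=0|1=1 G3=G2&G0=1&0=0 -> 0010
Step 3: G0=G0&G3=0&0=0 G1=NOT G2=NOT 1=0 G2=G0|G1=0|0=0 G3=G2&G0=1&0=0 -> 0000
Step 4: G0=G0&G3=0&0=0 G1=NOT G2=NOT 0=1 G2=G0|G1=0|0=0 G3=G2&G0=0&0=0 -> 0100
Step 5: G0=G0&G3=0&0=0 G1=NOT G2=NOT 0=1 G2=G0|G1=0|1=1 G3=G2&G0=0&0=0 -> 0110
State from step 5 equals state from step 1 -> cycle length 4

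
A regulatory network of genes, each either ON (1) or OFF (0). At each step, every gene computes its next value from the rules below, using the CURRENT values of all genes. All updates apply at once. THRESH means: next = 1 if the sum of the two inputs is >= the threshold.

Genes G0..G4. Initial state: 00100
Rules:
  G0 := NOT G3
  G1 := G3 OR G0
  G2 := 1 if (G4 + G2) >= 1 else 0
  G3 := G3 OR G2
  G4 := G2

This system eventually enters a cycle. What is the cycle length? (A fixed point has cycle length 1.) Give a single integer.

Answer: 1

Derivation:
Step 0: 00100
Step 1: G0=NOT G3=NOT 0=1 G1=G3|G0=0|0=0 G2=(0+1>=1)=1 G3=G3|G2=0|1=1 G4=G2=1 -> 10111
Step 2: G0=NOT G3=NOT 1=0 G1=G3|G0=1|1=1 G2=(1+1>=1)=1 G3=G3|G2=1|1=1 G4=G2=1 -> 01111
Step 3: G0=NOT G3=NOT 1=0 G1=G3|G0=1|0=1 G2=(1+1>=1)=1 G3=G3|G2=1|1=1 G4=G2=1 -> 01111
State from step 3 equals state from step 2 -> cycle length 1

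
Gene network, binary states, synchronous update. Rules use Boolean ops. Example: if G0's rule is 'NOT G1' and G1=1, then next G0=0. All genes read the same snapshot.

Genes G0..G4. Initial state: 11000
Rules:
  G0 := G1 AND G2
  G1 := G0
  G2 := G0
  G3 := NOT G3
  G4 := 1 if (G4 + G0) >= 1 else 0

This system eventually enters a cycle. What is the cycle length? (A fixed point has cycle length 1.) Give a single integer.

Step 0: 11000
Step 1: G0=G1&G2=1&0=0 G1=G0=1 G2=G0=1 G3=NOT G3=NOT 0=1 G4=(0+1>=1)=1 -> 01111
Step 2: G0=G1&G2=1&1=1 G1=G0=0 G2=G0=0 G3=NOT G3=NOT 1=0 G4=(1+0>=1)=1 -> 10001
Step 3: G0=G1&G2=0&0=0 G1=G0=1 G2=G0=1 G3=NOT G3=NOT 0=1 G4=(1+1>=1)=1 -> 01111
State from step 3 equals state from step 1 -> cycle length 2

Answer: 2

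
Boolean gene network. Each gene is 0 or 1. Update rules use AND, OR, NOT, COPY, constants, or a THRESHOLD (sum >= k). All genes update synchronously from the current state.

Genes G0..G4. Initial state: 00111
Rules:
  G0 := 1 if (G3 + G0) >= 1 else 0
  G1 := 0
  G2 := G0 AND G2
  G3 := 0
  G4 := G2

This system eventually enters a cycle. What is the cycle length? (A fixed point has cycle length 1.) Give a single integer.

Step 0: 00111
Step 1: G0=(1+0>=1)=1 G1=0(const) G2=G0&G2=0&1=0 G3=0(const) G4=G2=1 -> 10001
Step 2: G0=(0+1>=1)=1 G1=0(const) G2=G0&G2=1&0=0 G3=0(const) G4=G2=0 -> 10000
Step 3: G0=(0+1>=1)=1 G1=0(const) G2=G0&G2=1&0=0 G3=0(const) G4=G2=0 -> 10000
State from step 3 equals state from step 2 -> cycle length 1

Answer: 1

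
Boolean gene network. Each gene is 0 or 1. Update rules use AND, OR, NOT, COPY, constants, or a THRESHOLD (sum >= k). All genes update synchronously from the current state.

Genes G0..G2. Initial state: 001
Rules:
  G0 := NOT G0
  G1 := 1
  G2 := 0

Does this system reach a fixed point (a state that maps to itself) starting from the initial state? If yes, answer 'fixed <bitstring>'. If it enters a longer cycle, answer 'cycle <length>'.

Step 0: 001
Step 1: G0=NOT G0=NOT 0=1 G1=1(const) G2=0(const) -> 110
Step 2: G0=NOT G0=NOT 1=0 G1=1(const) G2=0(const) -> 010
Step 3: G0=NOT G0=NOT 0=1 G1=1(const) G2=0(const) -> 110
Cycle of length 2 starting at step 1 -> no fixed point

Answer: cycle 2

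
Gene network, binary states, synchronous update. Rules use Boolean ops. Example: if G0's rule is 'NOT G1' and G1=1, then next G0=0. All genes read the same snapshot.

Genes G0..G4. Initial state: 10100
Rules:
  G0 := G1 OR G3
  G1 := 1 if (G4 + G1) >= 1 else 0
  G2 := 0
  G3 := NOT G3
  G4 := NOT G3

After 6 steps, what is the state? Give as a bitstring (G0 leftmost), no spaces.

Step 1: G0=G1|G3=0|0=0 G1=(0+0>=1)=0 G2=0(const) G3=NOT G3=NOT 0=1 G4=NOT G3=NOT 0=1 -> 00011
Step 2: G0=G1|G3=0|1=1 G1=(1+0>=1)=1 G2=0(const) G3=NOT G3=NOT 1=0 G4=NOT G3=NOT 1=0 -> 11000
Step 3: G0=G1|G3=1|0=1 G1=(0+1>=1)=1 G2=0(const) G3=NOT G3=NOT 0=1 G4=NOT G3=NOT 0=1 -> 11011
Step 4: G0=G1|G3=1|1=1 G1=(1+1>=1)=1 G2=0(const) G3=NOT G3=NOT 1=0 G4=NOT G3=NOT 1=0 -> 11000
Step 5: G0=G1|G3=1|0=1 G1=(0+1>=1)=1 G2=0(const) G3=NOT G3=NOT 0=1 G4=NOT G3=NOT 0=1 -> 11011
Step 6: G0=G1|G3=1|1=1 G1=(1+1>=1)=1 G2=0(const) G3=NOT G3=NOT 1=0 G4=NOT G3=NOT 1=0 -> 11000

11000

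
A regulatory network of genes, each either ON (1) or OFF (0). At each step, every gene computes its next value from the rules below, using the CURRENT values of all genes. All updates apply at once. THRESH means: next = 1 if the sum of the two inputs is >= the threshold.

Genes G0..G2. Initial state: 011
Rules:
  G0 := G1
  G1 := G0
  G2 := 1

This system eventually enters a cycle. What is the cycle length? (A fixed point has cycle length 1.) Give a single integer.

Answer: 2

Derivation:
Step 0: 011
Step 1: G0=G1=1 G1=G0=0 G2=1(const) -> 101
Step 2: G0=G1=0 G1=G0=1 G2=1(const) -> 011
State from step 2 equals state from step 0 -> cycle length 2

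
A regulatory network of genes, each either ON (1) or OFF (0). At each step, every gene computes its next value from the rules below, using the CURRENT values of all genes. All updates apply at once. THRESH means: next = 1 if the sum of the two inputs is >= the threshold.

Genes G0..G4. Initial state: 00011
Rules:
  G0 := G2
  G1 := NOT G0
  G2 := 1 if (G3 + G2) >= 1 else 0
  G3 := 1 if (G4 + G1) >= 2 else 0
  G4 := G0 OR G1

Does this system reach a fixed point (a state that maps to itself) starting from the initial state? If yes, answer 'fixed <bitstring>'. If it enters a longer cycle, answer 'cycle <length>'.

Step 0: 00011
Step 1: G0=G2=0 G1=NOT G0=NOT 0=1 G2=(1+0>=1)=1 G3=(1+0>=2)=0 G4=G0|G1=0|0=0 -> 01100
Step 2: G0=G2=1 G1=NOT G0=NOT 0=1 G2=(0+1>=1)=1 G3=(0+1>=2)=0 G4=G0|G1=0|1=1 -> 11101
Step 3: G0=G2=1 G1=NOT G0=NOT 1=0 G2=(0+1>=1)=1 G3=(1+1>=2)=1 G4=G0|G1=1|1=1 -> 10111
Step 4: G0=G2=1 G1=NOT G0=NOT 1=0 G2=(1+1>=1)=1 G3=(1+0>=2)=0 G4=G0|G1=1|0=1 -> 10101
Step 5: G0=G2=1 G1=NOT G0=NOT 1=0 G2=(0+1>=1)=1 G3=(1+0>=2)=0 G4=G0|G1=1|0=1 -> 10101
Fixed point reached at step 4: 10101

Answer: fixed 10101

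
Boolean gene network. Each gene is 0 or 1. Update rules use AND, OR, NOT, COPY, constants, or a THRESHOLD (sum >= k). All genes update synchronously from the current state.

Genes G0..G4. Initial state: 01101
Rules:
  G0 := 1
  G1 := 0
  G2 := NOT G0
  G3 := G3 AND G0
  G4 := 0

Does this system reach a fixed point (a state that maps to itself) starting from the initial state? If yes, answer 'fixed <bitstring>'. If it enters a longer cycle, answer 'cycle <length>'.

Answer: fixed 10000

Derivation:
Step 0: 01101
Step 1: G0=1(const) G1=0(const) G2=NOT G0=NOT 0=1 G3=G3&G0=0&0=0 G4=0(const) -> 10100
Step 2: G0=1(const) G1=0(const) G2=NOT G0=NOT 1=0 G3=G3&G0=0&1=0 G4=0(const) -> 10000
Step 3: G0=1(const) G1=0(const) G2=NOT G0=NOT 1=0 G3=G3&G0=0&1=0 G4=0(const) -> 10000
Fixed point reached at step 2: 10000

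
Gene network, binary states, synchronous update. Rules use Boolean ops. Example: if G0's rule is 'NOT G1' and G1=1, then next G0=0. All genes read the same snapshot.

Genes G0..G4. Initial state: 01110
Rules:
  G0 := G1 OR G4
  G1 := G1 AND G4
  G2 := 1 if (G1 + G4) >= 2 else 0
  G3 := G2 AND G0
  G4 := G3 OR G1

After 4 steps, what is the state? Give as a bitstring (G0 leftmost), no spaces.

Step 1: G0=G1|G4=1|0=1 G1=G1&G4=1&0=0 G2=(1+0>=2)=0 G3=G2&G0=1&0=0 G4=G3|G1=1|1=1 -> 10001
Step 2: G0=G1|G4=0|1=1 G1=G1&G4=0&1=0 G2=(0+1>=2)=0 G3=G2&G0=0&1=0 G4=G3|G1=0|0=0 -> 10000
Step 3: G0=G1|G4=0|0=0 G1=G1&G4=0&0=0 G2=(0+0>=2)=0 G3=G2&G0=0&1=0 G4=G3|G1=0|0=0 -> 00000
Step 4: G0=G1|G4=0|0=0 G1=G1&G4=0&0=0 G2=(0+0>=2)=0 G3=G2&G0=0&0=0 G4=G3|G1=0|0=0 -> 00000

00000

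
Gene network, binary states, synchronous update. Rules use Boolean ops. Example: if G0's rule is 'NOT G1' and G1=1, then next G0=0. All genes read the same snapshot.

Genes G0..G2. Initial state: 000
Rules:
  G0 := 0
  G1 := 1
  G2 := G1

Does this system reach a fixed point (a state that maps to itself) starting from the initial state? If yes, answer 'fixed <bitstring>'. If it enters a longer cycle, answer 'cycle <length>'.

Answer: fixed 011

Derivation:
Step 0: 000
Step 1: G0=0(const) G1=1(const) G2=G1=0 -> 010
Step 2: G0=0(const) G1=1(const) G2=G1=1 -> 011
Step 3: G0=0(const) G1=1(const) G2=G1=1 -> 011
Fixed point reached at step 2: 011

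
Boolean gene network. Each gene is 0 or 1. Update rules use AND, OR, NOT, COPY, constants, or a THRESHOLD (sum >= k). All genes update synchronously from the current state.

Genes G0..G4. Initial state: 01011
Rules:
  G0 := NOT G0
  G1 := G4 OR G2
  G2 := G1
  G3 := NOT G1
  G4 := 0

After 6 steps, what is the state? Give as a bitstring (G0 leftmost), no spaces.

Step 1: G0=NOT G0=NOT 0=1 G1=G4|G2=1|0=1 G2=G1=1 G3=NOT G1=NOT 1=0 G4=0(const) -> 11100
Step 2: G0=NOT G0=NOT 1=0 G1=G4|G2=0|1=1 G2=G1=1 G3=NOT G1=NOT 1=0 G4=0(const) -> 01100
Step 3: G0=NOT G0=NOT 0=1 G1=G4|G2=0|1=1 G2=G1=1 G3=NOT G1=NOT 1=0 G4=0(const) -> 11100
Step 4: G0=NOT G0=NOT 1=0 G1=G4|G2=0|1=1 G2=G1=1 G3=NOT G1=NOT 1=0 G4=0(const) -> 01100
Step 5: G0=NOT G0=NOT 0=1 G1=G4|G2=0|1=1 G2=G1=1 G3=NOT G1=NOT 1=0 G4=0(const) -> 11100
Step 6: G0=NOT G0=NOT 1=0 G1=G4|G2=0|1=1 G2=G1=1 G3=NOT G1=NOT 1=0 G4=0(const) -> 01100

01100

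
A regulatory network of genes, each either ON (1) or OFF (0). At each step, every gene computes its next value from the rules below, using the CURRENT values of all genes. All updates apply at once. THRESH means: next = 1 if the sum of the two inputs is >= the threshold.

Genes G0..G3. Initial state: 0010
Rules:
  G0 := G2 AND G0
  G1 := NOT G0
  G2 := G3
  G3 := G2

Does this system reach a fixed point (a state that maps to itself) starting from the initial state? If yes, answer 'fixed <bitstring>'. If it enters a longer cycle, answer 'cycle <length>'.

Answer: cycle 2

Derivation:
Step 0: 0010
Step 1: G0=G2&G0=1&0=0 G1=NOT G0=NOT 0=1 G2=G3=0 G3=G2=1 -> 0101
Step 2: G0=G2&G0=0&0=0 G1=NOT G0=NOT 0=1 G2=G3=1 G3=G2=0 -> 0110
Step 3: G0=G2&G0=1&0=0 G1=NOT G0=NOT 0=1 G2=G3=0 G3=G2=1 -> 0101
Cycle of length 2 starting at step 1 -> no fixed point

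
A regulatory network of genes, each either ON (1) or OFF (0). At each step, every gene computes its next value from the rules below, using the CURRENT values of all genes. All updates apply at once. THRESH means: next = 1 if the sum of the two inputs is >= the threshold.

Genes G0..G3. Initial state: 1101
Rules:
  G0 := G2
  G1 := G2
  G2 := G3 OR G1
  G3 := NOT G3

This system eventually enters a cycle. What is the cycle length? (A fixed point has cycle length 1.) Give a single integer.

Step 0: 1101
Step 1: G0=G2=0 G1=G2=0 G2=G3|G1=1|1=1 G3=NOT G3=NOT 1=0 -> 0010
Step 2: G0=G2=1 G1=G2=1 G2=G3|G1=0|0=0 G3=NOT G3=NOT 0=1 -> 1101
State from step 2 equals state from step 0 -> cycle length 2

Answer: 2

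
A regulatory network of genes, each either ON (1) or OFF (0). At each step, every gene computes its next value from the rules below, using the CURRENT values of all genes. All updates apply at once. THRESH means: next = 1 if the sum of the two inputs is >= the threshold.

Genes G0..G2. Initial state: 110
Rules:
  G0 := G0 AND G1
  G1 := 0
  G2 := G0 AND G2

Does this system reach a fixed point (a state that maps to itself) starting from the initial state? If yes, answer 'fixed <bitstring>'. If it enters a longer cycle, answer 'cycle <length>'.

Answer: fixed 000

Derivation:
Step 0: 110
Step 1: G0=G0&G1=1&1=1 G1=0(const) G2=G0&G2=1&0=0 -> 100
Step 2: G0=G0&G1=1&0=0 G1=0(const) G2=G0&G2=1&0=0 -> 000
Step 3: G0=G0&G1=0&0=0 G1=0(const) G2=G0&G2=0&0=0 -> 000
Fixed point reached at step 2: 000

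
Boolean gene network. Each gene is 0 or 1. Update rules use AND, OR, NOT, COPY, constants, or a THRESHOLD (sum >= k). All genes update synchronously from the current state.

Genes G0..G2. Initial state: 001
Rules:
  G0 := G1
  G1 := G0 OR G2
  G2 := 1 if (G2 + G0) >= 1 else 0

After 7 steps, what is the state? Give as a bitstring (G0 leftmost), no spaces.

Step 1: G0=G1=0 G1=G0|G2=0|1=1 G2=(1+0>=1)=1 -> 011
Step 2: G0=G1=1 G1=G0|G2=0|1=1 G2=(1+0>=1)=1 -> 111
Step 3: G0=G1=1 G1=G0|G2=1|1=1 G2=(1+1>=1)=1 -> 111
Step 4: G0=G1=1 G1=G0|G2=1|1=1 G2=(1+1>=1)=1 -> 111
Step 5: G0=G1=1 G1=G0|G2=1|1=1 G2=(1+1>=1)=1 -> 111
Step 6: G0=G1=1 G1=G0|G2=1|1=1 G2=(1+1>=1)=1 -> 111
Step 7: G0=G1=1 G1=G0|G2=1|1=1 G2=(1+1>=1)=1 -> 111

111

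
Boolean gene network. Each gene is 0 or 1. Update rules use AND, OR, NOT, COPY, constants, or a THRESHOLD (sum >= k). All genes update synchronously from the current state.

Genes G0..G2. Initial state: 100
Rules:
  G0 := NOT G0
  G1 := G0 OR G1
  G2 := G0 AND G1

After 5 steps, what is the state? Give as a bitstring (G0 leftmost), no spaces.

Step 1: G0=NOT G0=NOT 1=0 G1=G0|G1=1|0=1 G2=G0&G1=1&0=0 -> 010
Step 2: G0=NOT G0=NOT 0=1 G1=G0|G1=0|1=1 G2=G0&G1=0&1=0 -> 110
Step 3: G0=NOT G0=NOT 1=0 G1=G0|G1=1|1=1 G2=G0&G1=1&1=1 -> 011
Step 4: G0=NOT G0=NOT 0=1 G1=G0|G1=0|1=1 G2=G0&G1=0&1=0 -> 110
Step 5: G0=NOT G0=NOT 1=0 G1=G0|G1=1|1=1 G2=G0&G1=1&1=1 -> 011

011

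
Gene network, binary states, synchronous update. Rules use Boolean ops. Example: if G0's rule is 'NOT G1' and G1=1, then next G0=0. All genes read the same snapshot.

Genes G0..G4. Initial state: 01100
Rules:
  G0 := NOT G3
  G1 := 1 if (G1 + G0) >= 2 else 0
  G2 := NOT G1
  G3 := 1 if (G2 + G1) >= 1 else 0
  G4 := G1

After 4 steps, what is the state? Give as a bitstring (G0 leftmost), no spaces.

Step 1: G0=NOT G3=NOT 0=1 G1=(1+0>=2)=0 G2=NOT G1=NOT 1=0 G3=(1+1>=1)=1 G4=G1=1 -> 10011
Step 2: G0=NOT G3=NOT 1=0 G1=(0+1>=2)=0 G2=NOT G1=NOT 0=1 G3=(0+0>=1)=0 G4=G1=0 -> 00100
Step 3: G0=NOT G3=NOT 0=1 G1=(0+0>=2)=0 G2=NOT G1=NOT 0=1 G3=(1+0>=1)=1 G4=G1=0 -> 10110
Step 4: G0=NOT G3=NOT 1=0 G1=(0+1>=2)=0 G2=NOT G1=NOT 0=1 G3=(1+0>=1)=1 G4=G1=0 -> 00110

00110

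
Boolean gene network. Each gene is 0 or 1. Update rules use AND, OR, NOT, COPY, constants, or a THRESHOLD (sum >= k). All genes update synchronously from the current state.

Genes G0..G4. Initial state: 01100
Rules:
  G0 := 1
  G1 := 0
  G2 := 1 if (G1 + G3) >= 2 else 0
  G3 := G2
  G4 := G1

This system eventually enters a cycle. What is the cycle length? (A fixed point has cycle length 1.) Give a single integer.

Step 0: 01100
Step 1: G0=1(const) G1=0(const) G2=(1+0>=2)=0 G3=G2=1 G4=G1=1 -> 10011
Step 2: G0=1(const) G1=0(const) G2=(0+1>=2)=0 G3=G2=0 G4=G1=0 -> 10000
Step 3: G0=1(const) G1=0(const) G2=(0+0>=2)=0 G3=G2=0 G4=G1=0 -> 10000
State from step 3 equals state from step 2 -> cycle length 1

Answer: 1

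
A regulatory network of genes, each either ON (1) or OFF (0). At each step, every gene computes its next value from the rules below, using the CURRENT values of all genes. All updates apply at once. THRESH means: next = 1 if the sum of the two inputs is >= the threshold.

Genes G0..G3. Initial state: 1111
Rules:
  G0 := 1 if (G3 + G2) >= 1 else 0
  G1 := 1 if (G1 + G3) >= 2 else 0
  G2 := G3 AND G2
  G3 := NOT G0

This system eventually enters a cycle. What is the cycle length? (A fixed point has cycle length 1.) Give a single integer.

Step 0: 1111
Step 1: G0=(1+1>=1)=1 G1=(1+1>=2)=1 G2=G3&G2=1&1=1 G3=NOT G0=NOT 1=0 -> 1110
Step 2: G0=(0+1>=1)=1 G1=(1+0>=2)=0 G2=G3&G2=0&1=0 G3=NOT G0=NOT 1=0 -> 1000
Step 3: G0=(0+0>=1)=0 G1=(0+0>=2)=0 G2=G3&G2=0&0=0 G3=NOT G0=NOT 1=0 -> 0000
Step 4: G0=(0+0>=1)=0 G1=(0+0>=2)=0 G2=G3&G2=0&0=0 G3=NOT G0=NOT 0=1 -> 0001
Step 5: G0=(1+0>=1)=1 G1=(0+1>=2)=0 G2=G3&G2=1&0=0 G3=NOT G0=NOT 0=1 -> 1001
Step 6: G0=(1+0>=1)=1 G1=(0+1>=2)=0 G2=G3&G2=1&0=0 G3=NOT G0=NOT 1=0 -> 1000
State from step 6 equals state from step 2 -> cycle length 4

Answer: 4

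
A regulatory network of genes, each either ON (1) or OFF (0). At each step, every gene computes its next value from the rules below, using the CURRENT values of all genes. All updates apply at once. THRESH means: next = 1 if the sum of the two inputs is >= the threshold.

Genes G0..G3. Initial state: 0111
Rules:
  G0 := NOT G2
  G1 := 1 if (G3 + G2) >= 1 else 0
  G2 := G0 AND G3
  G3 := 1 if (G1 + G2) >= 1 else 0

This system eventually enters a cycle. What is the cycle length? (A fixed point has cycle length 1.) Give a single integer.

Answer: 4

Derivation:
Step 0: 0111
Step 1: G0=NOT G2=NOT 1=0 G1=(1+1>=1)=1 G2=G0&G3=0&1=0 G3=(1+1>=1)=1 -> 0101
Step 2: G0=NOT G2=NOT 0=1 G1=(1+0>=1)=1 G2=G0&G3=0&1=0 G3=(1+0>=1)=1 -> 1101
Step 3: G0=NOT G2=NOT 0=1 G1=(1+0>=1)=1 G2=G0&G3=1&1=1 G3=(1+0>=1)=1 -> 1111
Step 4: G0=NOT G2=NOT 1=0 G1=(1+1>=1)=1 G2=G0&G3=1&1=1 G3=(1+1>=1)=1 -> 0111
State from step 4 equals state from step 0 -> cycle length 4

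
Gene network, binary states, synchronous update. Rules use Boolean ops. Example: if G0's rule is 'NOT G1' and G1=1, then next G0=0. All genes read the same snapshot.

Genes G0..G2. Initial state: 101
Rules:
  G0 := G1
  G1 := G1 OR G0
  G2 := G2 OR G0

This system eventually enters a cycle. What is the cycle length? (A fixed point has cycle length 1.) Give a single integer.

Answer: 1

Derivation:
Step 0: 101
Step 1: G0=G1=0 G1=G1|G0=0|1=1 G2=G2|G0=1|1=1 -> 011
Step 2: G0=G1=1 G1=G1|G0=1|0=1 G2=G2|G0=1|0=1 -> 111
Step 3: G0=G1=1 G1=G1|G0=1|1=1 G2=G2|G0=1|1=1 -> 111
State from step 3 equals state from step 2 -> cycle length 1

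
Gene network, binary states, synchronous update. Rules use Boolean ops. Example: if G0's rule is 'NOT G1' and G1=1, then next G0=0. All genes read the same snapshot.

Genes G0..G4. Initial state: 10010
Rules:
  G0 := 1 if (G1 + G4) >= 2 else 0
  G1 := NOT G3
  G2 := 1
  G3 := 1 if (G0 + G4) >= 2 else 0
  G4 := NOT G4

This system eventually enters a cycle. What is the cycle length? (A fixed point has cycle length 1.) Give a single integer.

Step 0: 10010
Step 1: G0=(0+0>=2)=0 G1=NOT G3=NOT 1=0 G2=1(const) G3=(1+0>=2)=0 G4=NOT G4=NOT 0=1 -> 00101
Step 2: G0=(0+1>=2)=0 G1=NOT G3=NOT 0=1 G2=1(const) G3=(0+1>=2)=0 G4=NOT G4=NOT 1=0 -> 01100
Step 3: G0=(1+0>=2)=0 G1=NOT G3=NOT 0=1 G2=1(const) G3=(0+0>=2)=0 G4=NOT G4=NOT 0=1 -> 01101
Step 4: G0=(1+1>=2)=1 G1=NOT G3=NOT 0=1 G2=1(const) G3=(0+1>=2)=0 G4=NOT G4=NOT 1=0 -> 11100
Step 5: G0=(1+0>=2)=0 G1=NOT G3=NOT 0=1 G2=1(const) G3=(1+0>=2)=0 G4=NOT G4=NOT 0=1 -> 01101
State from step 5 equals state from step 3 -> cycle length 2

Answer: 2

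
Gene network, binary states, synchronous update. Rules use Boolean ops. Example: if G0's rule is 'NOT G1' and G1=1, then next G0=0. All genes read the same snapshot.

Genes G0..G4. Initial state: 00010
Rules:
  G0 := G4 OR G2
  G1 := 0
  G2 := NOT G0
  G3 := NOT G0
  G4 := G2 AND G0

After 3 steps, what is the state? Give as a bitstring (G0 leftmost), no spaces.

Step 1: G0=G4|G2=0|0=0 G1=0(const) G2=NOT G0=NOT 0=1 G3=NOT G0=NOT 0=1 G4=G2&G0=0&0=0 -> 00110
Step 2: G0=G4|G2=0|1=1 G1=0(const) G2=NOT G0=NOT 0=1 G3=NOT G0=NOT 0=1 G4=G2&G0=1&0=0 -> 10110
Step 3: G0=G4|G2=0|1=1 G1=0(const) G2=NOT G0=NOT 1=0 G3=NOT G0=NOT 1=0 G4=G2&G0=1&1=1 -> 10001

10001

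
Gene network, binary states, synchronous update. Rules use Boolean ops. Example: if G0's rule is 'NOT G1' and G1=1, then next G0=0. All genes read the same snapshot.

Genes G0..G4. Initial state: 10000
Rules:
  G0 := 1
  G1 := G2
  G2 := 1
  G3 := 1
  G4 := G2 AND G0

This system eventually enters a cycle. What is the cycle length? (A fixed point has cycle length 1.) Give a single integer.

Step 0: 10000
Step 1: G0=1(const) G1=G2=0 G2=1(const) G3=1(const) G4=G2&G0=0&1=0 -> 10110
Step 2: G0=1(const) G1=G2=1 G2=1(const) G3=1(const) G4=G2&G0=1&1=1 -> 11111
Step 3: G0=1(const) G1=G2=1 G2=1(const) G3=1(const) G4=G2&G0=1&1=1 -> 11111
State from step 3 equals state from step 2 -> cycle length 1

Answer: 1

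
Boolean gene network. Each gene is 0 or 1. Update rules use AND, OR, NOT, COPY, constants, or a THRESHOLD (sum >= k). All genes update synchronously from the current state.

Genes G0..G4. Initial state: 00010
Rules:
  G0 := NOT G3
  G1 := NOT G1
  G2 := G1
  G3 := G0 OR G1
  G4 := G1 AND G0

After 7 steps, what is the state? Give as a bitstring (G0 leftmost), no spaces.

Step 1: G0=NOT G3=NOT 1=0 G1=NOT G1=NOT 0=1 G2=G1=0 G3=G0|G1=0|0=0 G4=G1&G0=0&0=0 -> 01000
Step 2: G0=NOT G3=NOT 0=1 G1=NOT G1=NOT 1=0 G2=G1=1 G3=G0|G1=0|1=1 G4=G1&G0=1&0=0 -> 10110
Step 3: G0=NOT G3=NOT 1=0 G1=NOT G1=NOT 0=1 G2=G1=0 G3=G0|G1=1|0=1 G4=G1&G0=0&1=0 -> 01010
Step 4: G0=NOT G3=NOT 1=0 G1=NOT G1=NOT 1=0 G2=G1=1 G3=G0|G1=0|1=1 G4=G1&G0=1&0=0 -> 00110
Step 5: G0=NOT G3=NOT 1=0 G1=NOT G1=NOT 0=1 G2=G1=0 G3=G0|G1=0|0=0 G4=G1&G0=0&0=0 -> 01000
Step 6: G0=NOT G3=NOT 0=1 G1=NOT G1=NOT 1=0 G2=G1=1 G3=G0|G1=0|1=1 G4=G1&G0=1&0=0 -> 10110
Step 7: G0=NOT G3=NOT 1=0 G1=NOT G1=NOT 0=1 G2=G1=0 G3=G0|G1=1|0=1 G4=G1&G0=0&1=0 -> 01010

01010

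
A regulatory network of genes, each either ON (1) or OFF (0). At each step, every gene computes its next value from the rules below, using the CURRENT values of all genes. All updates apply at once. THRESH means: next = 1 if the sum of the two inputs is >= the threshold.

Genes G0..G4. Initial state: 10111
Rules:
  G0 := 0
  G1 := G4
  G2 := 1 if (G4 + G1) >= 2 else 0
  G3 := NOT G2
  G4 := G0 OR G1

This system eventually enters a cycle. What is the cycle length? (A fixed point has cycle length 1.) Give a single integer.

Answer: 1

Derivation:
Step 0: 10111
Step 1: G0=0(const) G1=G4=1 G2=(1+0>=2)=0 G3=NOT G2=NOT 1=0 G4=G0|G1=1|0=1 -> 01001
Step 2: G0=0(const) G1=G4=1 G2=(1+1>=2)=1 G3=NOT G2=NOT 0=1 G4=G0|G1=0|1=1 -> 01111
Step 3: G0=0(const) G1=G4=1 G2=(1+1>=2)=1 G3=NOT G2=NOT 1=0 G4=G0|G1=0|1=1 -> 01101
Step 4: G0=0(const) G1=G4=1 G2=(1+1>=2)=1 G3=NOT G2=NOT 1=0 G4=G0|G1=0|1=1 -> 01101
State from step 4 equals state from step 3 -> cycle length 1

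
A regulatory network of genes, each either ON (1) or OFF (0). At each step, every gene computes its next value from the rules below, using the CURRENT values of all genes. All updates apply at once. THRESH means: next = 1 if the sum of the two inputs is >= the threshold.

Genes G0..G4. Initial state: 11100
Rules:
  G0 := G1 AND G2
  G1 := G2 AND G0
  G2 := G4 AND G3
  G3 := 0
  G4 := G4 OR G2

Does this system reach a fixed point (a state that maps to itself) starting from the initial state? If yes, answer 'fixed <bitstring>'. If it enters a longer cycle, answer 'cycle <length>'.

Answer: fixed 00001

Derivation:
Step 0: 11100
Step 1: G0=G1&G2=1&1=1 G1=G2&G0=1&1=1 G2=G4&G3=0&0=0 G3=0(const) G4=G4|G2=0|1=1 -> 11001
Step 2: G0=G1&G2=1&0=0 G1=G2&G0=0&1=0 G2=G4&G3=1&0=0 G3=0(const) G4=G4|G2=1|0=1 -> 00001
Step 3: G0=G1&G2=0&0=0 G1=G2&G0=0&0=0 G2=G4&G3=1&0=0 G3=0(const) G4=G4|G2=1|0=1 -> 00001
Fixed point reached at step 2: 00001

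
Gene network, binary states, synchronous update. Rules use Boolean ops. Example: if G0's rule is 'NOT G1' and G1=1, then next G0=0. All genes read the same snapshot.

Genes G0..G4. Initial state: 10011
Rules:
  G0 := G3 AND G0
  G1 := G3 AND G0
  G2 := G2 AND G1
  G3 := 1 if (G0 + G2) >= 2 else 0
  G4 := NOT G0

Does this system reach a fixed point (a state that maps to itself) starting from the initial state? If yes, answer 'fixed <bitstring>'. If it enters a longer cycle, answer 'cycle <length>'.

Step 0: 10011
Step 1: G0=G3&G0=1&1=1 G1=G3&G0=1&1=1 G2=G2&G1=0&0=0 G3=(1+0>=2)=0 G4=NOT G0=NOT 1=0 -> 11000
Step 2: G0=G3&G0=0&1=0 G1=G3&G0=0&1=0 G2=G2&G1=0&1=0 G3=(1+0>=2)=0 G4=NOT G0=NOT 1=0 -> 00000
Step 3: G0=G3&G0=0&0=0 G1=G3&G0=0&0=0 G2=G2&G1=0&0=0 G3=(0+0>=2)=0 G4=NOT G0=NOT 0=1 -> 00001
Step 4: G0=G3&G0=0&0=0 G1=G3&G0=0&0=0 G2=G2&G1=0&0=0 G3=(0+0>=2)=0 G4=NOT G0=NOT 0=1 -> 00001
Fixed point reached at step 3: 00001

Answer: fixed 00001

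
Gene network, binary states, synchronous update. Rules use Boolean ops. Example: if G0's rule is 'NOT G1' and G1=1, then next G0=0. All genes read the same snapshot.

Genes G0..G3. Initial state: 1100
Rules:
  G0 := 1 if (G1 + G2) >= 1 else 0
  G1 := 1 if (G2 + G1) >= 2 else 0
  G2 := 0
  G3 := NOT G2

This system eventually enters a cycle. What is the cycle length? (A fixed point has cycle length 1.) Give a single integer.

Answer: 1

Derivation:
Step 0: 1100
Step 1: G0=(1+0>=1)=1 G1=(0+1>=2)=0 G2=0(const) G3=NOT G2=NOT 0=1 -> 1001
Step 2: G0=(0+0>=1)=0 G1=(0+0>=2)=0 G2=0(const) G3=NOT G2=NOT 0=1 -> 0001
Step 3: G0=(0+0>=1)=0 G1=(0+0>=2)=0 G2=0(const) G3=NOT G2=NOT 0=1 -> 0001
State from step 3 equals state from step 2 -> cycle length 1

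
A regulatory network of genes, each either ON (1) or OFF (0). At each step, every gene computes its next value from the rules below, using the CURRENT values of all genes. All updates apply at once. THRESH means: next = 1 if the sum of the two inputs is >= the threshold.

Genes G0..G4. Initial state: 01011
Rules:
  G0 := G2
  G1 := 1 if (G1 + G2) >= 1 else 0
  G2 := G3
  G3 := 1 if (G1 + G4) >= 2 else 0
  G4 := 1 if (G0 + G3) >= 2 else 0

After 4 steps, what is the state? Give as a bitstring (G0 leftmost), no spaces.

Step 1: G0=G2=0 G1=(1+0>=1)=1 G2=G3=1 G3=(1+1>=2)=1 G4=(0+1>=2)=0 -> 01110
Step 2: G0=G2=1 G1=(1+1>=1)=1 G2=G3=1 G3=(1+0>=2)=0 G4=(0+1>=2)=0 -> 11100
Step 3: G0=G2=1 G1=(1+1>=1)=1 G2=G3=0 G3=(1+0>=2)=0 G4=(1+0>=2)=0 -> 11000
Step 4: G0=G2=0 G1=(1+0>=1)=1 G2=G3=0 G3=(1+0>=2)=0 G4=(1+0>=2)=0 -> 01000

01000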